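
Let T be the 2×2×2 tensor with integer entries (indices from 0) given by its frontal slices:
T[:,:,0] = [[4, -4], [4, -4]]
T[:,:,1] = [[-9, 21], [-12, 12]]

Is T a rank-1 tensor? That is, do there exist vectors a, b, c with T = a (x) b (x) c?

The mode-1 unfolding of T (rows indexed by i, columns by (j,k) = (0,0), (0,1), (1,0), (1,1)) is [[4, -9, -4, 21], [4, -12, -4, 12]].
There the 2×2 minor on rows i ∈ {0, 1}, columns (j,k) ∈ {(0,0), (0,1)} is det [[4, -9], [4, -12]] = -12 ≠ 0, so this unfolding has rank ≥ 2; CP rank is at least every unfolding rank, so rank(T) ≥ 2.
In particular rank(T) ≥ 2 > 1, so T is not rank-1.

No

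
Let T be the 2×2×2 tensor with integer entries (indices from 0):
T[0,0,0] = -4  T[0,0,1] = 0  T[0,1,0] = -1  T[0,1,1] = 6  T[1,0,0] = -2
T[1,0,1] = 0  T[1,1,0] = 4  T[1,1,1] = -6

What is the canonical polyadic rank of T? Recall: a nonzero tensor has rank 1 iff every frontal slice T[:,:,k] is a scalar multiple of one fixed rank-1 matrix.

Lower bound: the mode-3 unfolding of T (rows indexed by k, columns by (i,j) = (0,0), (0,1), (1,0), (1,1)) is [[-4, -1, -2, 4], [0, 6, 0, -6]].
There the 2×2 minor on rows k ∈ {0, 1}, columns (i,j) ∈ {(0,0), (0,1)} is det [[-4, -1], [0, 6]] = -24 ≠ 0, so this unfolding has rank ≥ 2; CP rank is at least every unfolding rank, so rank(T) ≥ 2. (This is only a lower bound: in general the CP rank may exceed every unfolding rank, so we still need to exhibit 2 rank-1 terms summing to T.)
Upper bound — finding two terms. Write S_k = T[:,:,k] for the frontal slices: S₀ = [[-4, -1], [-2, 4]], S₁ = [[0, 6], [0, -6]].
If T = a₁ ⊗ b₁ ⊗ c₁ + a₂ ⊗ b₂ ⊗ c₂ then each S_k = c₁[k]·a₁b₁ᵀ + c₂[k]·a₂b₂ᵀ. S₀ and S₁ are linearly independent, so a₁b₁ᵀ and a₂b₂ᵀ must span the same plane of matrices: they are the rank-1 matrices of the form x·S₀ + y·S₁.
det(x·S₀ + y·S₁) is −18·x² + 36·xy = (-18)·(x − 2·y)(x), vanishing at (x:y) = (2:1) and (0:1).
M₁ = 2·S₀ + S₁ = [[-8, 4], [-4, 2]] = (-2)·[2, 1][2, -1]ᵀ and M₂ = S₁ = [[0, 6], [0, -6]] = 6·[1, -1][0, 1]ᵀ, so take a₁ = [2, 1], b₁ = [2, -1], a₂ = [1, -1], b₂ = [0, 1].
Each slice is an integer combination of E₁ = a₁b₁ᵀ and E₂ = a₂b₂ᵀ: S₀ = −E₁ − 3·E₂, S₁ = 6·E₂; reading off coefficients, c₁ = [-1, 0] and c₂ = [-3, 6].
Hence T = [2, 1] ⊗ [2, -1] ⊗ [-1, 0] + [1, -1] ⊗ [0, 1] ⊗ [-3, 6], so rank(T) ≤ 2.
These bounds meet, so rank(T) = 2.

2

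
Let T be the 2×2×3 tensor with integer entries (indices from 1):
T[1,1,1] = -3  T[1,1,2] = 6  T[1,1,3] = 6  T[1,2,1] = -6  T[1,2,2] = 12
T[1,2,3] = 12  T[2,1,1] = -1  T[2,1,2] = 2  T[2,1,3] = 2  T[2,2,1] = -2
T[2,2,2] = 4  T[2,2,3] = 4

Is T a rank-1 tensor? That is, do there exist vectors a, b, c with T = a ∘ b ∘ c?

Yes

If T = a ∘ b ∘ c then every fibre of T is a multiple of the corresponding factor, so read the factors off the fibres through the nonzero entry T[1,1,1] = -3.
The mode-1 fibre T[:,1,1] = [-3, -1] gives a = [3, 1] (primitive direction); the mode-2 fibre T[1,:,1] = [-3, -6] gives b = [1, 2]; then c[k] = T[1,1,k] / (a[1]·b[1]) = [-3, 6, 6] / 3 = [-1, 2, 2].
Expanding [3, 1] ∘ [1, 2] ∘ [-1, 2, 2] reproduces all 12 entries of T, so T = [3, 1] ∘ [1, 2] ∘ [-1, 2, 2] and rank(T) ≤ 1.
Equivalently every frontal slice T[:,:,k] is c[k] times the rank-1 matrix [3, 1] ∘ [1, 2]. So T has rank 1 (it is nonzero).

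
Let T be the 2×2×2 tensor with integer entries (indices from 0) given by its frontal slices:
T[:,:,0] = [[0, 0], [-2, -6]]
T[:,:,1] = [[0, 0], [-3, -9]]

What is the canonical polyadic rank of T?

1

Lower bound: T ≠ 0 (e.g. T[1,0,0] = -2), so rank(T) ≥ 1.
Upper bound: if T = a ⊗ b ⊗ c then every fibre of T is a multiple of the corresponding factor, so read the factors off the fibres through the nonzero entry T[1,0,0] = -2.
The mode-1 fibre T[:,0,0] = [0, -2] gives a = [0, 1] (primitive direction); the mode-2 fibre T[1,:,0] = [-2, -6] gives b = [1, 3]; then c[k] = T[1,0,k] / (a[1]·b[0]) = [-2, -3] / 1 = [-2, -3].
Expanding [0, 1] ⊗ [1, 3] ⊗ [-2, -3] reproduces all 8 entries of T, so T = [0, 1] ⊗ [1, 3] ⊗ [-2, -3] and rank(T) ≤ 1.
These bounds meet, so rank(T) = 1.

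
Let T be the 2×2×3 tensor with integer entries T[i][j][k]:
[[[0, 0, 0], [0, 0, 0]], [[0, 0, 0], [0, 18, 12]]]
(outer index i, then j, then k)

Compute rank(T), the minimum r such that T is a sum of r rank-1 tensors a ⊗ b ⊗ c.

Lower bound: T ≠ 0 (e.g. T[1,1,1] = 18), so rank(T) ≥ 1.
Upper bound: if T = a ⊗ b ⊗ c then every fibre of T is a multiple of the corresponding factor, so read the factors off the fibres through the nonzero entry T[1,1,1] = 18.
The mode-1 fibre T[:,1,1] = [0, 18] gives a = [0, 1] (primitive direction); the mode-2 fibre T[1,:,1] = [0, 18] gives b = [0, 1]; then c[k] = T[1,1,k] / (a[1]·b[1]) = [0, 18, 12] / 1 = [0, 18, 12].
Expanding [0, 1] ⊗ [0, 1] ⊗ [0, 18, 12] reproduces all 12 entries of T, so T = [0, 1] ⊗ [0, 1] ⊗ [0, 18, 12] and rank(T) ≤ 1.
These bounds meet, so rank(T) = 1.
Check entry T[0,0,2] = 0: (0)·(0)·(12) = 0.

1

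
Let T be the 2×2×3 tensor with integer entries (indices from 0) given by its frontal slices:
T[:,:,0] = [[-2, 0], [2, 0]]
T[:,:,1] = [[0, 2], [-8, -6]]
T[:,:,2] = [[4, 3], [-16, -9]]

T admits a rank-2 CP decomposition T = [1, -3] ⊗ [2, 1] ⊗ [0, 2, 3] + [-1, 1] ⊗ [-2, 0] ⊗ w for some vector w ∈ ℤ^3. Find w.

Subtract the known terms from T to get the rank-1 residual R = [-1, 1] ⊗ [-2, 0] ⊗ w, so R[i,j,k] = a[i]·b[j]·w[k]. Pick indices with nonzero a[0]·b[0] = (-1)·(-2) = 2. Only the fibre through (0,0,·) is needed: R[0,0,:] = T[0,0,:] − Σₗ aₗ[0]bₗ[0]cₗ = [-2, 0, 4] − (1)·(2)·[0, 2, 3] = [-2, -4, -2]. Then w[k] = R[0,0,k] / 2 for each k, giving w = [-2, -4, -2] / 2 = [-1, -2, -1].

w = [-1, -2, -1]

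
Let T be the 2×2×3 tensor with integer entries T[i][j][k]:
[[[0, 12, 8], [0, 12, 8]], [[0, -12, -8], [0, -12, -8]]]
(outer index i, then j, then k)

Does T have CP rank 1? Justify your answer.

If T = a ⊗ b ⊗ c then every fibre of T is a multiple of the corresponding factor, so read the factors off the fibres through the nonzero entry T[0,0,1] = 12.
The mode-1 fibre T[:,0,1] = [12, -12] gives a = [1, -1] (primitive direction); the mode-2 fibre T[0,:,1] = [12, 12] gives b = [1, 1]; then c[k] = T[0,0,k] / (a[0]·b[0]) = [0, 12, 8] / 1 = [0, 12, 8].
Expanding [1, -1] ⊗ [1, 1] ⊗ [0, 12, 8] reproduces all 12 entries of T, so T = [1, -1] ⊗ [1, 1] ⊗ [0, 12, 8] and rank(T) ≤ 1.
Equivalently every frontal slice T[:,:,k] is c[k] times the rank-1 matrix [1, -1] ⊗ [1, 1]. So T has rank 1 (it is nonzero).

Yes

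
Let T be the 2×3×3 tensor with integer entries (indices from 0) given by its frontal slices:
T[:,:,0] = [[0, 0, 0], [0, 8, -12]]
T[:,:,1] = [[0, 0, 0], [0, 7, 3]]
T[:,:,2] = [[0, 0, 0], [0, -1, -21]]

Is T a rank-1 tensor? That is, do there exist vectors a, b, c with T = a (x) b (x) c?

No

The mode-3 unfolding of T (rows indexed by k, columns by (i,j) = (0,0), (0,1), (0,2), (1,0), (1,1), (1,2)) is [[0, 0, 0, 0, 8, -12], [0, 0, 0, 0, 7, 3], [0, 0, 0, 0, -1, -21]].
There the 2×2 minor on rows k ∈ {0, 1}, columns (i,j) ∈ {(1,1), (1,2)} is det [[8, -12], [7, 3]] = 108 ≠ 0, so this unfolding has rank ≥ 2; CP rank is at least every unfolding rank, so rank(T) ≥ 2.
In particular rank(T) ≥ 2 > 1, so T is not rank-1.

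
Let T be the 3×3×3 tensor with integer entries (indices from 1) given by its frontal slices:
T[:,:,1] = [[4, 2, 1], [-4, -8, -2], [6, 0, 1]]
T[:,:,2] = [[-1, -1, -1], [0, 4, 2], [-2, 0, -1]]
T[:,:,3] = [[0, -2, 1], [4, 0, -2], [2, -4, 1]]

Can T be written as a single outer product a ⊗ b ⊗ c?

The mode-3 unfolding of T (rows indexed by k, columns by (i,j) = (1,1), (1,2), (1,3), (2,1), (2,2), (2,3), (3,1), (3,2), (3,3)) is [[4, 2, 1, -4, -8, -2, 6, 0, 1], [-1, -1, -1, 0, 4, 2, -2, 0, -1], [0, -2, 1, 4, 0, -2, 2, -4, 1]].
There the 3×3 minor on rows k ∈ {1, 2, 3}, columns (i,j) ∈ {(1,1), (1,2), (1,3)} is det [[4, 2, 1], [-1, -1, -1], [0, -2, 1]] = -8 ≠ 0, so this unfolding has rank ≥ 3; CP rank is at least every unfolding rank, so rank(T) ≥ 3.
In particular rank(T) ≥ 3 > 1, so T is not rank-1.

No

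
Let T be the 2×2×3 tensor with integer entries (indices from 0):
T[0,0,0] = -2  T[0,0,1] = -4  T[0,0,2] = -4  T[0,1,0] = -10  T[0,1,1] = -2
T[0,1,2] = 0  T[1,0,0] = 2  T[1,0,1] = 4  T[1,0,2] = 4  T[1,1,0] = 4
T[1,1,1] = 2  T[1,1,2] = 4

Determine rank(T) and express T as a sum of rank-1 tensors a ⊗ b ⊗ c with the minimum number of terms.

Lower bound: the mode-3 unfolding of T (rows indexed by k, columns by (i,j) = (0,0), (0,1), (1,0), (1,1)) is [[-2, -10, 2, 4], [-4, -2, 4, 2], [-4, 0, 4, 4]].
There the 3×3 minor on rows k ∈ {0, 1, 2}, columns (i,j) ∈ {(0,0), (0,1), (1,1)} is det [[-2, -10, 4], [-4, -2, 2], [-4, 0, 4]] = -96 ≠ 0, so this unfolding has rank ≥ 3; CP rank is at least every unfolding rank, so rank(T) ≥ 3. (Flattening ranks never certify an upper bound on CP rank; for that we must actually write T with 3 rank-1 terms.)
Upper bound: T is a sum of 3 rank-1 terms, T = [1, -2] ⊗ [0, 1] ⊗ [2, 2, 0] + [1, -1] ⊗ [1, 2] ⊗ [-2, -4, -4] + [2, -1] ⊗ [0, 1] ⊗ [-4, 2, 4] (written with every a and b primitive with positive leading entry and the scale carried by c; CP decompositions are not unique, and this one is verified by expanding entrywise), so rank(T) ≤ 3.
These bounds meet, so rank(T) = 3.

rank(T) = 3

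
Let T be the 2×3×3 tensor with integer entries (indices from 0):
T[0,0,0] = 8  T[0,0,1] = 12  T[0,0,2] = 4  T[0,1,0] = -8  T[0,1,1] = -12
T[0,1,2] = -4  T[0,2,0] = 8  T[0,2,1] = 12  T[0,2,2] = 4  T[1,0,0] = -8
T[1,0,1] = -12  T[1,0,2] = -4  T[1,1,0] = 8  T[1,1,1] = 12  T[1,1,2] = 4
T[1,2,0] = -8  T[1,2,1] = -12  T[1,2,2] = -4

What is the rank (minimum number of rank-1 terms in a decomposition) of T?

Lower bound: T ≠ 0 (e.g. T[0,0,0] = 8), so rank(T) ≥ 1.
Upper bound: if T = a (x) b (x) c then every fibre of T is a multiple of the corresponding factor, so read the factors off the fibres through the nonzero entry T[0,0,0] = 8.
The mode-1 fibre T[:,0,0] = [8, -8] gives a = [1, -1] (primitive direction); the mode-2 fibre T[0,:,0] = [8, -8, 8] gives b = [1, -1, 1]; then c[k] = T[0,0,k] / (a[0]·b[0]) = [8, 12, 4] / 1 = [8, 12, 4].
Expanding [1, -1] (x) [1, -1, 1] (x) [8, 12, 4] reproduces all 18 entries of T, so T = [1, -1] (x) [1, -1, 1] (x) [8, 12, 4] and rank(T) ≤ 1.
These bounds meet, so rank(T) = 1.
Check entry T[0,1,0] = -8: (1)·(-1)·(8) = -8.

1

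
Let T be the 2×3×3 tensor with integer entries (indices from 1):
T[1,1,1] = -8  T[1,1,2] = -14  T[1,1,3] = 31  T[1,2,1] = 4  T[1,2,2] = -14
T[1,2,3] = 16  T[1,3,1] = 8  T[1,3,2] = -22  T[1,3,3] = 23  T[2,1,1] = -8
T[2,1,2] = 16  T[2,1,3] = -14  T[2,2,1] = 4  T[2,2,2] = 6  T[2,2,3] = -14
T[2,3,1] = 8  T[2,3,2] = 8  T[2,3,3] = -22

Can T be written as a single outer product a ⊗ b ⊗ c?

No

The mode-1 unfolding of T (rows indexed by i, columns by (j,k) = (1,1), (1,2), (1,3), (2,1), (2,2), (2,3), (3,1), (3,2), (3,3)) is [[-8, -14, 31, 4, -14, 16, 8, -22, 23], [-8, 16, -14, 4, 6, -14, 8, 8, -22]].
There the 2×2 minor on rows i ∈ {1, 2}, columns (j,k) ∈ {(1,1), (1,2)} is det [[-8, -14], [-8, 16]] = -240 ≠ 0, so this unfolding has rank ≥ 2; CP rank is at least every unfolding rank, so rank(T) ≥ 2.
In particular rank(T) ≥ 2 > 1, so T is not rank-1.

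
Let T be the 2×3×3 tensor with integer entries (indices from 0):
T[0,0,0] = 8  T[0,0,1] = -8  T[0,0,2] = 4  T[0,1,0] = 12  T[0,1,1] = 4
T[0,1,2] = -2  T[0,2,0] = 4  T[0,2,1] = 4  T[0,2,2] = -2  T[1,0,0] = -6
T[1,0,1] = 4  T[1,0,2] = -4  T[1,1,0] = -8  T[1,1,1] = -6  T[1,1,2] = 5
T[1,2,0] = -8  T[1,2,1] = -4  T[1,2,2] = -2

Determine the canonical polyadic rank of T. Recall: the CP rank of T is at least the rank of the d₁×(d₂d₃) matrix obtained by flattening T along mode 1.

Lower bound: the mode-2 unfolding of T (rows indexed by j, columns by (i,k) = (0,0), (0,1), (0,2), (1,0), (1,1), (1,2)) is [[8, -8, 4, -6, 4, -4], [12, 4, -2, -8, -6, 5], [4, 4, -2, -8, -4, -2]].
There the 3×3 minor on rows j ∈ {0, 1, 2}, columns (i,k) ∈ {(0,0), (0,1), (1,0)} is det [[8, -8, -6], [12, 4, -8], [4, 4, -8]] = -704 ≠ 0, so this unfolding has rank ≥ 3; CP rank is at least every unfolding rank, so rank(T) ≥ 3. (Flattening ranks never certify an upper bound on CP rank; for that we must actually write T with 3 rank-1 terms.)
Upper bound: T is a sum of 3 rank-1 terms, T = [0, 1] ⊗ [1, -1, 2] ⊗ [-2, 0, -2] + [1, -1] ⊗ [0, 2, 1] ⊗ [4, 4, -2] + [2, -1] ⊗ [2, 1, 0] ⊗ [2, -2, 1] (one valid choice — decompositions are not unique — normalised so each a, b is primitive with positive first nonzero entry; check it by expanding all entries), so rank(T) ≤ 3.
These bounds meet, so rank(T) = 3.
Check entry T[1,0,0] = -6: (1)·(1)·(-2) + (-1)·(0)·(4) + (-1)·(2)·(2) = -6.

3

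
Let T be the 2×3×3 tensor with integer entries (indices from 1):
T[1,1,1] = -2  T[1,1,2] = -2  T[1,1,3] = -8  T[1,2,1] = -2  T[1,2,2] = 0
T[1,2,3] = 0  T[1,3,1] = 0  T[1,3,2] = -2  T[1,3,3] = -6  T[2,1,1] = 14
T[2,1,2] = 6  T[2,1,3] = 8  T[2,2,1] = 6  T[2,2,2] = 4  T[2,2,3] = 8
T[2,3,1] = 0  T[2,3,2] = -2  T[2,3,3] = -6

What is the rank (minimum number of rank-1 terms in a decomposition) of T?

3

Lower bound: the mode-2 unfolding of T (rows indexed by j, columns by (i,k) = (1,1), (1,2), (1,3), (2,1), (2,2), (2,3)) is [[-2, -2, -8, 14, 6, 8], [-2, 0, 0, 6, 4, 8], [0, -2, -6, 0, -2, -6]].
There the 3×3 minor on rows j ∈ {1, 2, 3}, columns (i,k) ∈ {(1,1), (1,2), (1,3)} is det [[-2, -2, -8], [-2, 0, 0], [0, -2, -6]] = -8 ≠ 0, so this unfolding has rank ≥ 3; CP rank is at least every unfolding rank, so rank(T) ≥ 3. (Flattening ranks never certify an upper bound on CP rank; for that we must actually write T with 3 rank-1 terms.)
Upper bound: T is a sum of 3 rank-1 terms, T = [1, -1] ⊗ [2, 1, 0] ⊗ [-4, -2, -4] + [1, 1] ⊗ [1, -1, 2] ⊗ [2, 0, -2] + [1, 1] ⊗ [1, 1, -1] ⊗ [4, 2, 2] (one valid choice — decompositions are not unique — normalised so each a, b is primitive with positive first nonzero entry; check it by expanding all entries), so rank(T) ≤ 3.
These bounds meet, so rank(T) = 3.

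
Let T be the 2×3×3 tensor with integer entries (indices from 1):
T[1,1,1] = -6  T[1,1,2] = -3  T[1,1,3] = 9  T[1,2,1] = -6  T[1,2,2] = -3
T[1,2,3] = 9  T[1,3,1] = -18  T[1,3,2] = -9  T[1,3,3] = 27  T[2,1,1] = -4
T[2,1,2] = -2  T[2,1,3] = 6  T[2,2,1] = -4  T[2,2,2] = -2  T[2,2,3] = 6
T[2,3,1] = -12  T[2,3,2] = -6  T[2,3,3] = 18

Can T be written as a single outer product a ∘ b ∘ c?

The mode-1 fibre T[:,1,1] = [-6, -4] gives a = (3, 2) (primitive direction); the mode-2 fibre T[1,:,1] = [-6, -6, -18] gives b = (1, 1, 3); then c[k] = T[1,1,k] / (a[1]·b[1]) = [-6, -3, 9] / 3 = (-2, -1, 3).
Expanding (3, 2) ∘ (1, 1, 3) ∘ (-2, -1, 3) reproduces all 18 entries of T, so T = (3, 2) ∘ (1, 1, 3) ∘ (-2, -1, 3) and rank(T) ≤ 1.
Equivalently every frontal slice T[:,:,k] is c[k] times the rank-1 matrix (3, 2) ∘ (1, 1, 3). So T has rank 1 (it is nonzero).

Yes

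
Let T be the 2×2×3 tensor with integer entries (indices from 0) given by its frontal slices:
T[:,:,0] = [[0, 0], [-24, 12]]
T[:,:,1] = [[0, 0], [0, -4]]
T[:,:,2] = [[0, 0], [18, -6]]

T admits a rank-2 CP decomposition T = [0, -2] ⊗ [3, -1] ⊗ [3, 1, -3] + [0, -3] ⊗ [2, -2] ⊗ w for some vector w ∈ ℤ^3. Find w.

Subtract the known terms from T to get the rank-1 residual R = [0, -3] ⊗ [2, -2] ⊗ w, so R[i,j,k] = a[i]·b[j]·w[k]. Pick indices with nonzero a[1]·b[0] = (-3)·(2) = -6. Only the fibre through (1,0,·) is needed: R[1,0,:] = T[1,0,:] − Σₗ aₗ[1]bₗ[0]cₗ = [-24, 0, 18] − (-2)·(3)·[3, 1, -3] = [-6, 6, 0]. Then w[k] = R[1,0,k] / -6 for each k, giving w = [-6, 6, 0] / -6 = [1, -1, 0].

w = [1, -1, 0]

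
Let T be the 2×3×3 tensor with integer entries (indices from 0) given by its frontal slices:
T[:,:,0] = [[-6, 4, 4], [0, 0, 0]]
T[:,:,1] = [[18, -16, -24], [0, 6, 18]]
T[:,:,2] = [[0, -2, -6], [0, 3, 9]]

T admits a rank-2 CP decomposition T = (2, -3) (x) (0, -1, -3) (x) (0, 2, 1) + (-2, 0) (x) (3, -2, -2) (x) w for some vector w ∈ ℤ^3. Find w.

w = (1, -3, 0)

Subtract the known terms from T to get the rank-1 residual R = (-2, 0) (x) (3, -2, -2) (x) w, so R[i,j,k] = a[i]·b[j]·w[k]. Pick indices with nonzero a[0]·b[0] = (-2)·(3) = -6. Only the fibre through (0,0,·) is needed: R[0,0,:] = T[0,0,:] − Σₗ aₗ[0]bₗ[0]cₗ = [-6, 18, 0] − (2)·(0)·(0, 2, 1) = [-6, 18, 0]. Then w[k] = R[0,0,k] / -6 for each k, giving w = [-6, 18, 0] / -6 = (1, -3, 0).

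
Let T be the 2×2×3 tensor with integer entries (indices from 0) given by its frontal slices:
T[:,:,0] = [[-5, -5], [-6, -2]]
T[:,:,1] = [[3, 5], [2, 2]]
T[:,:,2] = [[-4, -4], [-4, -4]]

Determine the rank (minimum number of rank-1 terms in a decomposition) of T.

Lower bound: the mode-3 unfolding of T (rows indexed by k, columns by (i,j) = (0,0), (0,1), (1,0), (1,1)) is [[-5, -5, -6, -2], [3, 5, 2, 2], [-4, -4, -4, -4]].
There the 3×3 minor on rows k ∈ {0, 1, 2}, columns (i,j) ∈ {(0,0), (0,1), (1,0)} is det [[-5, -5, -6], [3, 5, 2], [-4, -4, -4]] = -8 ≠ 0, so this unfolding has rank ≥ 3; CP rank is at least every unfolding rank, so rank(T) ≥ 3. (Flattening ranks never certify an upper bound on CP rank; for that we must actually write T with 3 rank-1 terms.)
Upper bound: T is a sum of 3 rank-1 terms, T = [1, -2] ⊗ [0, 1] ⊗ [-1, 1, 0] + [1, 1] ⊗ [1, 1] ⊗ [-4, 4, -4] + [1, 2] ⊗ [1, 0] ⊗ [-1, -1, 0] (written with every a and b primitive with positive leading entry and the scale carried by c; CP decompositions are not unique, and this one is verified by expanding entrywise), so rank(T) ≤ 3.
These bounds meet, so rank(T) = 3.

3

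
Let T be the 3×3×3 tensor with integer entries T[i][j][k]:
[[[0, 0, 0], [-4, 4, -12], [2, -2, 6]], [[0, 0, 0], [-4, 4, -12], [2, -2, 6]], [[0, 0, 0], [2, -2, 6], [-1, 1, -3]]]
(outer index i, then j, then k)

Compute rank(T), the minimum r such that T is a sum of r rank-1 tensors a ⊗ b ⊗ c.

1

Lower bound: T ≠ 0 (e.g. T[0,1,0] = -4), so rank(T) ≥ 1.
Upper bound: if T = a ⊗ b ⊗ c then every fibre of T is a multiple of the corresponding factor, so read the factors off the fibres through the nonzero entry T[0,1,0] = -4.
The mode-1 fibre T[:,1,0] = [-4, -4, 2] gives a = (2, 2, -1) (primitive direction); the mode-2 fibre T[0,:,0] = [0, -4, 2] gives b = (0, 2, -1); then c[k] = T[0,1,k] / (a[0]·b[1]) = [-4, 4, -12] / 4 = (-1, 1, -3).
Expanding (2, 2, -1) ⊗ (0, 2, -1) ⊗ (-1, 1, -3) reproduces all 27 entries of T, so T = (2, 2, -1) ⊗ (0, 2, -1) ⊗ (-1, 1, -3) and rank(T) ≤ 1.
These bounds meet, so rank(T) = 1.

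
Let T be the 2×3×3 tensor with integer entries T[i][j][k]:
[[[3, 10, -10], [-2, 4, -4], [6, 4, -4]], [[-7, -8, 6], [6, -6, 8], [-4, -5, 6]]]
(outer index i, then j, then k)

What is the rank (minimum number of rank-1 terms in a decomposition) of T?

Lower bound: the mode-2 unfolding of T (rows indexed by j, columns by (i,k) = (0,0), (0,1), (0,2), (1,0), (1,1), (1,2)) is [[3, 10, -10, -7, -8, 6], [-2, 4, -4, 6, -6, 8], [6, 4, -4, -4, -5, 6]].
There the 3×3 minor on rows j ∈ {0, 1, 2}, columns (i,k) ∈ {(0,0), (0,1), (1,0)} is det [[3, 10, -7], [-2, 4, 6], [6, 4, -4]] = 384 ≠ 0, so this unfolding has rank ≥ 3; CP rank is at least every unfolding rank, so rank(T) ≥ 3. (Unfolding ranks only ever bound the CP rank from below — rank(T) can be strictly larger than all of them — so the matching upper bound has to come from an explicit 3-term decomposition.)
Upper bound: T is a sum of 3 rank-1 terms, T = (0, 1) ⊗ (2, -2, -1) ⊗ (-2, 1, -2) + (1, -1) ⊗ (1, 0, 1) ⊗ (4, 8, -8) + (1, -1) ⊗ (1, 2, -2) ⊗ (-1, 2, -2) (one valid choice — decompositions are not unique — normalised so each a, b is primitive with positive first nonzero entry; check it by expanding all entries), so rank(T) ≤ 3.
These bounds meet, so rank(T) = 3.

3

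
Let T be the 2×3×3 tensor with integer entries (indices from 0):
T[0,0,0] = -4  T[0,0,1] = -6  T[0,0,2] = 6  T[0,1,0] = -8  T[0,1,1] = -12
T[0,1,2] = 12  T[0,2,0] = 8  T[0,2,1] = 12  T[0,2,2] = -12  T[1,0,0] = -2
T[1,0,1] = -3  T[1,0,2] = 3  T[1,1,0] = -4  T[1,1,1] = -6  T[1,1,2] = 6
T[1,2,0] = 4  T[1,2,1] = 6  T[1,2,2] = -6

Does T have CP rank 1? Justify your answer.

If T = a ⊗ b ⊗ c then every fibre of T is a multiple of the corresponding factor, so read the factors off the fibres through the nonzero entry T[0,0,0] = -4.
The mode-1 fibre T[:,0,0] = [-4, -2] gives a = [2, 1] (primitive direction); the mode-2 fibre T[0,:,0] = [-4, -8, 8] gives b = [1, 2, -2]; then c[k] = T[0,0,k] / (a[0]·b[0]) = [-4, -6, 6] / 2 = [-2, -3, 3].
Expanding [2, 1] ⊗ [1, 2, -2] ⊗ [-2, -3, 3] reproduces all 18 entries of T, so T = [2, 1] ⊗ [1, 2, -2] ⊗ [-2, -3, 3] and rank(T) ≤ 1.
Equivalently every frontal slice T[:,:,k] is c[k] times the rank-1 matrix [2, 1] ⊗ [1, 2, -2]. So T has rank 1 (it is nonzero).

Yes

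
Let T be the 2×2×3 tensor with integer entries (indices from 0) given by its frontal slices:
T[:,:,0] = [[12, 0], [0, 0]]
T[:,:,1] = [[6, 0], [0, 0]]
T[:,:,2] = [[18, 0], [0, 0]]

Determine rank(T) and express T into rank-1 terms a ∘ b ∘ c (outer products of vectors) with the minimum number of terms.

Lower bound: T ≠ 0 (e.g. T[0,0,0] = 12), so rank(T) ≥ 1.
Upper bound: the mode-1 fibre T[:,0,0] = [12, 0] gives a = [1, 0] (primitive direction); the mode-2 fibre T[0,:,0] = [12, 0] gives b = [1, 0]; then c[k] = T[0,0,k] / (a[0]·b[0]) = [12, 6, 18] / 1 = [12, 6, 18].
Expanding [1, 0] ∘ [1, 0] ∘ [12, 6, 18] reproduces all 12 entries of T, so T = [1, 0] ∘ [1, 0] ∘ [12, 6, 18] and rank(T) ≤ 1.
These bounds meet, so rank(T) = 1.

rank(T) = 1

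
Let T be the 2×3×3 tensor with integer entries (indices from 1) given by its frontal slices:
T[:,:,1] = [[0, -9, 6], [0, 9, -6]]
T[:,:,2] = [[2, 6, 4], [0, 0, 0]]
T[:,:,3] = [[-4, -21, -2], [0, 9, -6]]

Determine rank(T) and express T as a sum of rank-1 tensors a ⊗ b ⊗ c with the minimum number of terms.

Lower bound: the mode-2 unfolding of T (rows indexed by j, columns by (i,k) = (1,1), (1,2), (1,3), (2,1), (2,2), (2,3)) is [[0, 2, -4, 0, 0, 0], [-9, 6, -21, 9, 0, 9], [6, 4, -2, -6, 0, -6]].
There the 2×2 minor on rows j ∈ {1, 2}, columns (i,k) ∈ {(1,1), (1,2)} is det [[0, 2], [-9, 6]] = 18 ≠ 0, so this unfolding has rank ≥ 2; CP rank is at least every unfolding rank, so rank(T) ≥ 2. (Flattening ranks never certify an upper bound on CP rank; for that we must actually write T with 2 rank-1 terms.)
Upper bound — finding two terms. Write S_k = T[:,:,k] for the frontal slices: S₁ = [[0, -9, 6], [0, 9, -6]], S₂ = [[2, 6, 4], [0, 0, 0]], S₃ = [[-4, -21, -2], [0, 9, -6]].
If T = a₁ ⊗ b₁ ⊗ c₁ + a₂ ⊗ b₂ ⊗ c₂ then each S_k = c₁[k]·a₁b₁ᵀ + c₂[k]·a₂b₂ᵀ. S₁ and S₂ are linearly independent, so a₁b₁ᵀ and a₂b₂ᵀ must span the same plane of matrices: they are the rank-1 matrices of the form x·S₁ + y·S₂.
The 2×2 minor of x·S₁ + y·S₂ on rows {1,2}, columns {1,2} is 18·xy = 18·(y)(x), vanishing at (x:y) = (1:0) and (0:1).
M₁ = S₁ = [[0, -9, 6], [0, 9, -6]] = (-3)·[1, -1][0, 3, -2]ᵀ and M₂ = S₂ = [[2, 6, 4], [0, 0, 0]] = 2·[1, 0][1, 3, 2]ᵀ, so take a₁ = [1, -1], b₁ = [0, 3, -2], a₂ = [1, 0], b₂ = [1, 3, 2].
Each slice is an integer combination of E₁ = a₁b₁ᵀ and E₂ = a₂b₂ᵀ: S₁ = −3·E₁, S₂ = 2·E₂, S₃ = −3·E₁ − 4·E₂; reading off coefficients, c₁ = [-3, 0, -3] and c₂ = [0, 2, -4].
Hence T = [1, -1] ⊗ [0, 3, -2] ⊗ [-3, 0, -3] + [1, 0] ⊗ [1, 3, 2] ⊗ [0, 2, -4], so rank(T) ≤ 2.
These bounds meet, so rank(T) = 2.

rank(T) = 2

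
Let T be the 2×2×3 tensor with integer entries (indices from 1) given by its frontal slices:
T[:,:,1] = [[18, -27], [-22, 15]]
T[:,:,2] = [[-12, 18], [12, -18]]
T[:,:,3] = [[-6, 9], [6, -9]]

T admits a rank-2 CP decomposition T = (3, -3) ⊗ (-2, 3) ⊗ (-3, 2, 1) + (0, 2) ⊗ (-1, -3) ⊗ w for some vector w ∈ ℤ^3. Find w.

Subtract the known terms from T to get the rank-1 residual R = (0, 2) ⊗ (-1, -3) ⊗ w, so R[i,j,k] = a[i]·b[j]·w[k]. Pick indices with nonzero a[2]·b[1] = (2)·(-1) = -2. Only the fibre through (2,1,·) is needed: R[2,1,:] = T[2,1,:] − Σₗ aₗ[2]bₗ[1]cₗ = [-22, 12, 6] − (-3)·(-2)·(-3, 2, 1) = [-4, 0, 0]. Then w[k] = R[2,1,k] / -2 for each k, giving w = [-4, 0, 0] / -2 = (2, 0, 0).

w = (2, 0, 0)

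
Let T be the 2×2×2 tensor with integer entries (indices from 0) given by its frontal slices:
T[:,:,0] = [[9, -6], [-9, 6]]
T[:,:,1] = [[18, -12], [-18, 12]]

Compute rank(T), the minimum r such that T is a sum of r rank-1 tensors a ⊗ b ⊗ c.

Lower bound: T ≠ 0 (e.g. T[0,0,0] = 9), so rank(T) ≥ 1.
Upper bound: the mode-1 fibre T[:,0,0] = [9, -9] gives a = [1, -1] (primitive direction); the mode-2 fibre T[0,:,0] = [9, -6] gives b = [3, -2]; then c[k] = T[0,0,k] / (a[0]·b[0]) = [9, 18] / 3 = [3, 6].
Expanding [1, -1] ⊗ [3, -2] ⊗ [3, 6] reproduces all 8 entries of T, so T = [1, -1] ⊗ [3, -2] ⊗ [3, 6] and rank(T) ≤ 1.
These bounds meet, so rank(T) = 1.

1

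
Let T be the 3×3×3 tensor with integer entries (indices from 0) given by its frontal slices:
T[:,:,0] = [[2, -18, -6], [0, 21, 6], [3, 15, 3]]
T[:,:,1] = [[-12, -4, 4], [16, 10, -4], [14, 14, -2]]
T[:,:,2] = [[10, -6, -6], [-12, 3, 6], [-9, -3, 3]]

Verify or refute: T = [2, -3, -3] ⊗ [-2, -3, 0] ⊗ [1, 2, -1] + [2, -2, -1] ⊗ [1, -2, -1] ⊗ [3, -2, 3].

Reconstruct entrywise from the claimed factors. For example, T[1,2,0] = 6 and Σₗ aₗ[1]bₗ[2]cₗ[0] = (-3)·(0)·(1) + (-2)·(-1)·(3) = 6; checking all 27 entries, every one matches. The claim holds.

Yes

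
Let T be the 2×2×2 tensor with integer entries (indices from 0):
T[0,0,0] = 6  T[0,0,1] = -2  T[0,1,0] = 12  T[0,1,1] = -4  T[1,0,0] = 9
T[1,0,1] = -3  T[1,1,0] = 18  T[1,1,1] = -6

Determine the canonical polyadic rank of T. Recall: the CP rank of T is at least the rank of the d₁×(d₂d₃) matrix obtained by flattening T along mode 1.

1

Lower bound: T ≠ 0 (e.g. T[0,0,0] = 6), so rank(T) ≥ 1.
Upper bound: if T = a ⊗ b ⊗ c then every fibre of T is a multiple of the corresponding factor, so read the factors off the fibres through the nonzero entry T[0,0,0] = 6.
The mode-1 fibre T[:,0,0] = [6, 9] gives a = [2, 3] (primitive direction); the mode-2 fibre T[0,:,0] = [6, 12] gives b = [1, 2]; then c[k] = T[0,0,k] / (a[0]·b[0]) = [6, -2] / 2 = [3, -1].
Expanding [2, 3] ⊗ [1, 2] ⊗ [3, -1] reproduces all 8 entries of T, so T = [2, 3] ⊗ [1, 2] ⊗ [3, -1] and rank(T) ≤ 1.
These bounds meet, so rank(T) = 1.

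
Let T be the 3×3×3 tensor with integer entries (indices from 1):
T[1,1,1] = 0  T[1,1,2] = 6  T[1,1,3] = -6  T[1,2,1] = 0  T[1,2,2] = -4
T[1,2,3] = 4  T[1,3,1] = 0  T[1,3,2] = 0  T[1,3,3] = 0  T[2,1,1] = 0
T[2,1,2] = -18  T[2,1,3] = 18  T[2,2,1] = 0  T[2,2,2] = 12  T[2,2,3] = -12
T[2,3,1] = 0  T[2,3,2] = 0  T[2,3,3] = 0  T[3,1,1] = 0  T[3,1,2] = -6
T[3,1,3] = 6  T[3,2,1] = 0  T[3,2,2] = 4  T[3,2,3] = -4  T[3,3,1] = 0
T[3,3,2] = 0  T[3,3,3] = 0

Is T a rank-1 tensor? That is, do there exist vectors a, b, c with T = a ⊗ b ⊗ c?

The mode-1 fibre T[:,1,2] = [6, -18, -6] gives a = [1, -3, -1] (primitive direction); the mode-2 fibre T[1,:,2] = [6, -4, 0] gives b = [3, -2, 0]; then c[k] = T[1,1,k] / (a[1]·b[1]) = [0, 6, -6] / 3 = [0, 2, -2].
Expanding [1, -3, -1] ⊗ [3, -2, 0] ⊗ [0, 2, -2] reproduces all 27 entries of T, so T = [1, -3, -1] ⊗ [3, -2, 0] ⊗ [0, 2, -2] and rank(T) ≤ 1.
Equivalently every frontal slice T[:,:,k] is c[k] times the rank-1 matrix [1, -3, -1] ⊗ [3, -2, 0]. So T has rank 1 (it is nonzero).

Yes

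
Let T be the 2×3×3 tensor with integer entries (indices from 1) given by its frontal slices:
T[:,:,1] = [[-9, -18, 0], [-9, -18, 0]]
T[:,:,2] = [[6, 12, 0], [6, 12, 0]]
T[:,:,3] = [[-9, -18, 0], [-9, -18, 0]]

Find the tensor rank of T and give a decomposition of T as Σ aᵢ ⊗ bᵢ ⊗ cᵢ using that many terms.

rank(T) = 1

Lower bound: T ≠ 0 (e.g. T[1,1,1] = -9), so rank(T) ≥ 1.
Upper bound: if T = a ⊗ b ⊗ c then every fibre of T is a multiple of the corresponding factor, so read the factors off the fibres through the nonzero entry T[1,1,1] = -9.
The mode-1 fibre T[:,1,1] = [-9, -9] gives a = (1, 1) (primitive direction); the mode-2 fibre T[1,:,1] = [-9, -18, 0] gives b = (1, 2, 0); then c[k] = T[1,1,k] / (a[1]·b[1]) = [-9, 6, -9] / 1 = (-9, 6, -9).
Expanding (1, 1) ⊗ (1, 2, 0) ⊗ (-9, 6, -9) reproduces all 18 entries of T, so T = (1, 1) ⊗ (1, 2, 0) ⊗ (-9, 6, -9) and rank(T) ≤ 1.
These bounds meet, so rank(T) = 1.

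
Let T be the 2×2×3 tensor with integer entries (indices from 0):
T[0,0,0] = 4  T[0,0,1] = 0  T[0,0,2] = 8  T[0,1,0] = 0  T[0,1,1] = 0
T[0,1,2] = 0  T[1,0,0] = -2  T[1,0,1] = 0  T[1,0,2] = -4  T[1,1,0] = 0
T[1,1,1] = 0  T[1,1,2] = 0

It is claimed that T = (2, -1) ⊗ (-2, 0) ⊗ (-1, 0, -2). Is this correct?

Reconstruct entrywise from the claimed factors. For example, T[1,0,0] = -2 and Σₗ aₗ[1]bₗ[0]cₗ[0] = (-1)·(-2)·(-1) = -2; checking all 12 entries, every one matches. The claim holds.

Yes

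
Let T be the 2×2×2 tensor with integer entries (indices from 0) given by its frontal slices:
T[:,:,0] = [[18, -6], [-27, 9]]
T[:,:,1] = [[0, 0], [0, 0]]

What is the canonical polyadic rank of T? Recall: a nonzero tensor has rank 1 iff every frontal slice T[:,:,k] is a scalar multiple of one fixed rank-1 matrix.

1

Lower bound: T ≠ 0 (e.g. T[0,0,0] = 18), so rank(T) ≥ 1.
Upper bound: if T = a (x) b (x) c then every fibre of T is a multiple of the corresponding factor, so read the factors off the fibres through the nonzero entry T[0,0,0] = 18.
The mode-1 fibre T[:,0,0] = [18, -27] gives a = [2, -3] (primitive direction); the mode-2 fibre T[0,:,0] = [18, -6] gives b = [3, -1]; then c[k] = T[0,0,k] / (a[0]·b[0]) = [18, 0] / 6 = [3, 0].
Expanding [2, -3] (x) [3, -1] (x) [3, 0] reproduces all 8 entries of T, so T = [2, -3] (x) [3, -1] (x) [3, 0] and rank(T) ≤ 1.
These bounds meet, so rank(T) = 1.
Check entry T[1,0,1] = 0: (-3)·(3)·(0) = 0.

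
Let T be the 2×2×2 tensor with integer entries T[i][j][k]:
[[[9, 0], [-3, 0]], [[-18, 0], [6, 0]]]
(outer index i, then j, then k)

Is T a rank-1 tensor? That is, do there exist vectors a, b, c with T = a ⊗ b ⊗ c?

Yes

If T = a ⊗ b ⊗ c then every fibre of T is a multiple of the corresponding factor, so read the factors off the fibres through the nonzero entry T[0,0,0] = 9.
The mode-1 fibre T[:,0,0] = [9, -18] gives a = [1, -2] (primitive direction); the mode-2 fibre T[0,:,0] = [9, -3] gives b = [3, -1]; then c[k] = T[0,0,k] / (a[0]·b[0]) = [9, 0] / 3 = [3, 0].
Expanding [1, -2] ⊗ [3, -1] ⊗ [3, 0] reproduces all 8 entries of T, so T = [1, -2] ⊗ [3, -1] ⊗ [3, 0] and rank(T) ≤ 1.
Equivalently every frontal slice T[:,:,k] is c[k] times the rank-1 matrix [1, -2] ⊗ [3, -1]. So T has rank 1 (it is nonzero).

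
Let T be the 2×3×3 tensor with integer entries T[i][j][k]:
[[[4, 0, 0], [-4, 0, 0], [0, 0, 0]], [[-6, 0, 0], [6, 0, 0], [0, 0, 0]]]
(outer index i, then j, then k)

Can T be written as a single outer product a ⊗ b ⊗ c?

Yes

If T = a ⊗ b ⊗ c then every fibre of T is a multiple of the corresponding factor, so read the factors off the fibres through the nonzero entry T[0,0,0] = 4.
The mode-1 fibre T[:,0,0] = [4, -6] gives a = [2, -3] (primitive direction); the mode-2 fibre T[0,:,0] = [4, -4, 0] gives b = [1, -1, 0]; then c[k] = T[0,0,k] / (a[0]·b[0]) = [4, 0, 0] / 2 = [2, 0, 0].
Expanding [2, -3] ⊗ [1, -1, 0] ⊗ [2, 0, 0] reproduces all 18 entries of T, so T = [2, -3] ⊗ [1, -1, 0] ⊗ [2, 0, 0] and rank(T) ≤ 1.
Equivalently every frontal slice T[:,:,k] is c[k] times the rank-1 matrix [2, -3] ⊗ [1, -1, 0]. So T has rank 1 (it is nonzero).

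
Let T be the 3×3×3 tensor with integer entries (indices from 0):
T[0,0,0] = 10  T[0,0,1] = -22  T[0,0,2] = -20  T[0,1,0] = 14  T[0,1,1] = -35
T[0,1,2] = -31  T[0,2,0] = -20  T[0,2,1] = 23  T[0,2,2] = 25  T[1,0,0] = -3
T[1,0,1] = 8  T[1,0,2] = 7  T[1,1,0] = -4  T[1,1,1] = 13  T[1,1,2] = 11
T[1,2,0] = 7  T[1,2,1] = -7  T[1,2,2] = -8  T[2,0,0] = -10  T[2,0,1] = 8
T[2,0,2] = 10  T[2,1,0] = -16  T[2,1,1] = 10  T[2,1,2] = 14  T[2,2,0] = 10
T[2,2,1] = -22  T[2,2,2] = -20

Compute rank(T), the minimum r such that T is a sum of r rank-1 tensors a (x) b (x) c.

2

Lower bound: the mode-1 unfolding of T (rows indexed by i, columns by (j,k) = (0,0), (0,1), (0,2), (1,0), (1,1), (1,2), (2,0), (2,1), (2,2)) is [[10, -22, -20, 14, -35, -31, -20, 23, 25], [-3, 8, 7, -4, 13, 11, 7, -7, -8], [-10, 8, 10, -16, 10, 14, 10, -22, -20]].
There the 2×2 minor on rows i ∈ {0, 1}, columns (j,k) ∈ {(0,0), (0,1)} is det [[10, -22], [-3, 8]] = 14 ≠ 0, so this unfolding has rank ≥ 2; CP rank is at least every unfolding rank, so rank(T) ≥ 2. (This is only a lower bound: in general the CP rank may exceed every unfolding rank, so we still need to exhibit 2 rank-1 terms summing to T.)
Upper bound — finding two terms. Write S_k = T[:,:,k] for the frontal slices: S₀ = [[10, 14, -20], [-3, -4, 7], [-10, -16, 10]], S₁ = [[-22, -35, 23], [8, 13, -7], [8, 10, -22]], S₂ = [[-20, -31, 25], [7, 11, -8], [10, 14, -20]].
If T = a₁ (x) b₁ (x) c₁ + a₂ (x) b₂ (x) c₂ then each S_k = c₁[k]·a₁b₁ᵀ + c₂[k]·a₂b₂ᵀ. S₀ and S₁ are linearly independent, so a₁b₁ᵀ and a₂b₂ᵀ must span the same plane of matrices: they are the rank-1 matrices of the form x·S₀ + y·S₁.
The 2×2 minor of x·S₀ + y·S₁ on rows {0,1}, columns {0,1} is 2·x² + xy − 6·y² = (2·x − 3·y)(x + 2·y), vanishing at (x:y) = (3:2) and (2:-1).
M₁ = 3·S₀ + 2·S₁ = [[-14, -28, -14], [7, 14, 7], [-14, -28, -14]] = (-7)·[2, -1, 2][1, 2, 1]ᵀ and M₂ = 2·S₀ − S₁ = [[42, 63, -63], [-14, -21, 21], [-28, -42, 42]] = 7·[3, -1, -2][2, 3, -3]ᵀ, so take a₁ = [2, -1, 2], b₁ = [1, 2, 1], a₂ = [3, -1, -2], b₂ = [2, 3, -3].
Each slice is an integer combination of E₁ = a₁b₁ᵀ and E₂ = a₂b₂ᵀ: S₀ = −E₁ + 2·E₂, S₁ = −2·E₁ − 3·E₂, S₂ = −E₁ − 3·E₂; reading off coefficients, c₁ = [-1, -2, -1] and c₂ = [2, -3, -3].
Hence T = [2, -1, 2] (x) [1, 2, 1] (x) [-1, -2, -1] + [3, -1, -2] (x) [2, 3, -3] (x) [2, -3, -3], so rank(T) ≤ 2.
These bounds meet, so rank(T) = 2.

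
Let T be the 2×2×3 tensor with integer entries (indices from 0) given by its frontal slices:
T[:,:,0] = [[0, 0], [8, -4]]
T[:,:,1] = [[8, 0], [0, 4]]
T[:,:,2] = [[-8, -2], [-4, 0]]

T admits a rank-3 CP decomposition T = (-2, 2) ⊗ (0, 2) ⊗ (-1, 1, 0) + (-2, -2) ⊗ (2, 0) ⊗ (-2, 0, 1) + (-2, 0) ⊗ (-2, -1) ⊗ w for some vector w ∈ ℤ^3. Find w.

Subtract the known terms from T to get the rank-1 residual R = (-2, 0) ⊗ (-2, -1) ⊗ w, so R[i,j,k] = a[i]·b[j]·w[k]. Pick indices with nonzero a[0]·b[0] = (-2)·(-2) = 4. Only the fibre through (0,0,·) is needed: R[0,0,:] = T[0,0,:] − Σₗ aₗ[0]bₗ[0]cₗ = [0, 8, -8] − (-2)·(0)·(-1, 1, 0) − (-2)·(2)·(-2, 0, 1) = [-8, 8, -4]. Then w[k] = R[0,0,k] / 4 for each k, giving w = [-8, 8, -4] / 4 = (-2, 2, -1).

w = (-2, 2, -1)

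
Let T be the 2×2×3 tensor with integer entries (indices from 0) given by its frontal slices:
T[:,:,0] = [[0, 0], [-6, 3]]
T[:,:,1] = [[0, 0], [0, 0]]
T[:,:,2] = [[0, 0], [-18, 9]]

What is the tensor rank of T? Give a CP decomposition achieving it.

rank(T) = 1

Lower bound: T ≠ 0 (e.g. T[1,0,0] = -6), so rank(T) ≥ 1.
Upper bound: if T = a ⊗ b ⊗ c then every fibre of T is a multiple of the corresponding factor, so read the factors off the fibres through the nonzero entry T[1,0,0] = -6.
The mode-1 fibre T[:,0,0] = [0, -6] gives a = (0, 1) (primitive direction); the mode-2 fibre T[1,:,0] = [-6, 3] gives b = (2, -1); then c[k] = T[1,0,k] / (a[1]·b[0]) = [-6, 0, -18] / 2 = (-3, 0, -9).
Expanding (0, 1) ⊗ (2, -1) ⊗ (-3, 0, -9) reproduces all 12 entries of T, so T = (0, 1) ⊗ (2, -1) ⊗ (-3, 0, -9) and rank(T) ≤ 1.
These bounds meet, so rank(T) = 1.
Check entry T[1,0,1] = 0: (1)·(2)·(0) = 0.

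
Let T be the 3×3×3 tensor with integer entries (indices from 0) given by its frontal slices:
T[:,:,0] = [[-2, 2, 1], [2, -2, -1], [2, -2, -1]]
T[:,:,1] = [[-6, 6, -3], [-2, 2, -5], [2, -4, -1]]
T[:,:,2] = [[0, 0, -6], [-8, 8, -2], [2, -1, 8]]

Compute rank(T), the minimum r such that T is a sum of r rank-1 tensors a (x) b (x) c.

Lower bound: the mode-3 unfolding of T (rows indexed by k, columns by (i,j) = (0,0), (0,1), (0,2), (1,0), (1,1), (1,2), (2,0), (2,1), (2,2)) is [[-2, 2, 1, 2, -2, -1, 2, -2, -1], [-6, 6, -3, -2, 2, -5, 2, -4, -1], [0, 0, -6, -8, 8, -2, 2, -1, 8]].
There the 3×3 minor on rows k ∈ {0, 1, 2}, columns (i,j) ∈ {(0,0), (0,2), (2,0)} is det [[-2, 1, 2], [-6, -3, 2], [0, -6, 2]] = 72 ≠ 0, so this unfolding has rank ≥ 3; CP rank is at least every unfolding rank, so rank(T) ≥ 3. (Unfolding ranks only ever bound the CP rank from below — rank(T) can be strictly larger than all of them — so the matching upper bound has to come from an explicit 3-term decomposition.)
Upper bound: T is a sum of 3 rank-1 terms, T = [0, 0, 1] (x) [2, -1, 2] (x) [0, -2, 1] + [1, -1, -1] (x) [2, -2, -1] (x) [-1, -1, 2] + [1, 1, -1] (x) [1, -1, 1] (x) [0, -4, -4] (one valid choice — decompositions are not unique — normalised so each a, b is primitive with positive first nonzero entry; check it by expanding all entries), so rank(T) ≤ 3.
These bounds meet, so rank(T) = 3.

3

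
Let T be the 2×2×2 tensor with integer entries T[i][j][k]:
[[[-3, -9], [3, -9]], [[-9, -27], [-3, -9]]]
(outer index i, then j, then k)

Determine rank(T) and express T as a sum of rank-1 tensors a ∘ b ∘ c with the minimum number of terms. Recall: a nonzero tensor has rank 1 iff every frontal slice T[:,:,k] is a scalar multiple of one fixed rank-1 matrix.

Lower bound: the mode-1 unfolding of T (rows indexed by i, columns by (j,k) = (0,0), (0,1), (1,0), (1,1)) is [[-3, -9, 3, -9], [-9, -27, -3, -9]].
There the 2×2 minor on rows i ∈ {0, 1}, columns (j,k) ∈ {(0,0), (1,0)} is det [[-3, 3], [-9, -3]] = 36 ≠ 0, so this unfolding has rank ≥ 2; CP rank is at least every unfolding rank, so rank(T) ≥ 2. (Flattening ranks never certify an upper bound on CP rank; for that we must actually write T with 2 rank-1 terms.)
Upper bound — finding two terms. Write S_k = T[:,:,k] for the frontal slices: S₀ = [[-3, 3], [-9, -3]], S₁ = [[-9, -9], [-27, -9]].
If T = a₁ ∘ b₁ ∘ c₁ + a₂ ∘ b₂ ∘ c₂ then each S_k = c₁[k]·a₁b₁ᵀ + c₂[k]·a₂b₂ᵀ. S₀ and S₁ are linearly independent, so a₁b₁ᵀ and a₂b₂ᵀ must span the same plane of matrices: they are the rank-1 matrices of the form x·S₀ + y·S₁.
det(x·S₀ + y·S₁) is 36·x² + 54·xy − 162·y² = 18·(2·x − 3·y)(x + 3·y), vanishing at (x:y) = (3:2) and (3:-1).
M₁ = 3·S₀ + 2·S₁ = [[-27, -9], [-81, -27]] = (-9)·[1, 3][3, 1]ᵀ and M₂ = 3·S₀ − S₁ = [[0, 18], [0, 0]] = 18·[1, 0][0, 1]ᵀ, so take a₁ = [1, 3], b₁ = [3, 1], a₂ = [1, 0], b₂ = [0, 1].
Each slice is an integer combination of E₁ = a₁b₁ᵀ and E₂ = a₂b₂ᵀ: S₀ = −E₁ + 4·E₂, S₁ = −3·E₁ − 6·E₂; reading off coefficients, c₁ = [-1, -3] and c₂ = [4, -6].
Hence T = [1, 3] ∘ [3, 1] ∘ [-1, -3] + [1, 0] ∘ [0, 1] ∘ [4, -6], so rank(T) ≤ 2.
These bounds meet, so rank(T) = 2.
Check entry T[1,0,1] = -27: (3)·(3)·(-3) + (0)·(0)·(-6) = -27.

rank(T) = 2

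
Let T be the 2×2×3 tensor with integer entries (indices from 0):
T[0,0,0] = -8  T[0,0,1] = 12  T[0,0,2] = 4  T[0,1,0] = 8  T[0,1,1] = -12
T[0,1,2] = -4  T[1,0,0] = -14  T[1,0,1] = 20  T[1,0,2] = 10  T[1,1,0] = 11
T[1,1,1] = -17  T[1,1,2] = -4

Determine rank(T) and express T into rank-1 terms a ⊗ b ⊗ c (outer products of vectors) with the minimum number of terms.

Lower bound: in the mode-2 unfolding of T (rows indexed by j, columns by (i,k)) the 2×2 minor on rows j ∈ {0, 1}, columns (i,k) ∈ {(0,0), (1,0)} is det [[-8, -14], [8, 11]] = 24 ≠ 0, so that unfolding has rank ≥ 2 and hence rank(T) ≥ 2 (CP rank is at least every unfolding rank, though it can be larger).
Upper bound: with S_k = T[:,:,k], the two rank-1 terms a₁b₁ᵀ, a₂b₂ᵀ are the rank-1 members of the pencil x·S₀ + y·S₁.
det(x·S₀ + y·S₁) is 24·x² − 60·xy + 36·y² = 12·(2·x − 3·y)(x − y), vanishing at (x:y) = (3:2) and (1:1).
M₁ = 3·S₀ + 2·S₁ = [[0, 0], [-2, -1]] = −(0, 1)(2, 1)ᵀ and M₂ = S₀ + S₁ = [[4, -4], [6, -6]] = 2·(2, 3)(1, -1)ᵀ, so take a₁ = (0, 1), b₁ = (2, 1), a₂ = (2, 3), b₂ = (1, -1).
Each slice is an integer combination of E₁ = a₁b₁ᵀ and E₂ = a₂b₂ᵀ: S₀ = −E₁ − 4·E₂, S₁ = E₁ + 6·E₂, S₂ = 2·E₁ + 2·E₂; reading off coefficients, c₁ = (-1, 1, 2) and c₂ = (-4, 6, 2).
Hence T = (0, 1) ⊗ (2, 1) ⊗ (-1, 1, 2) + (2, 3) ⊗ (1, -1) ⊗ (-4, 6, 2), so rank(T) ≤ 2.
These bounds meet, so rank(T) = 2.

rank(T) = 2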